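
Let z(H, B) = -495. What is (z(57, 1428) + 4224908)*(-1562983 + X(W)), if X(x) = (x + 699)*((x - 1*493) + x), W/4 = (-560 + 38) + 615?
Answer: -5467074776906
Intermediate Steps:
W = 372 (W = 4*((-560 + 38) + 615) = 4*(-522 + 615) = 4*93 = 372)
X(x) = (-493 + 2*x)*(699 + x) (X(x) = (699 + x)*((x - 493) + x) = (699 + x)*((-493 + x) + x) = (699 + x)*(-493 + 2*x) = (-493 + 2*x)*(699 + x))
(z(57, 1428) + 4224908)*(-1562983 + X(W)) = (-495 + 4224908)*(-1562983 + (-344607 + 2*372² + 905*372)) = 4224413*(-1562983 + (-344607 + 2*138384 + 336660)) = 4224413*(-1562983 + (-344607 + 276768 + 336660)) = 4224413*(-1562983 + 268821) = 4224413*(-1294162) = -5467074776906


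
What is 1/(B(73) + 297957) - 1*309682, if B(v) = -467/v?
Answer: -6735705514635/21750394 ≈ -3.0968e+5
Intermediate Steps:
1/(B(73) + 297957) - 1*309682 = 1/(-467/73 + 297957) - 1*309682 = 1/(-467*1/73 + 297957) - 309682 = 1/(-467/73 + 297957) - 309682 = 1/(21750394/73) - 309682 = 73/21750394 - 309682 = -6735705514635/21750394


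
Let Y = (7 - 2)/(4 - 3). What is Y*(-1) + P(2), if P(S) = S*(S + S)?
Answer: 3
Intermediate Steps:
P(S) = 2*S² (P(S) = S*(2*S) = 2*S²)
Y = 5 (Y = 5/1 = 5*1 = 5)
Y*(-1) + P(2) = 5*(-1) + 2*2² = -5 + 2*4 = -5 + 8 = 3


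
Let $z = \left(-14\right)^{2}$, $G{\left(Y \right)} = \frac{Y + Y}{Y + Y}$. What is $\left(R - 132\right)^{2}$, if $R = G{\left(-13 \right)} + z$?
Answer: $4225$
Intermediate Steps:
$G{\left(Y \right)} = 1$ ($G{\left(Y \right)} = \frac{2 Y}{2 Y} = 2 Y \frac{1}{2 Y} = 1$)
$z = 196$
$R = 197$ ($R = 1 + 196 = 197$)
$\left(R - 132\right)^{2} = \left(197 - 132\right)^{2} = 65^{2} = 4225$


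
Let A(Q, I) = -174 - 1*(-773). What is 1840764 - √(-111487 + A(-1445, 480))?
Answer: 1840764 - 2*I*√27722 ≈ 1.8408e+6 - 333.0*I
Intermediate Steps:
A(Q, I) = 599 (A(Q, I) = -174 + 773 = 599)
1840764 - √(-111487 + A(-1445, 480)) = 1840764 - √(-111487 + 599) = 1840764 - √(-110888) = 1840764 - 2*I*√27722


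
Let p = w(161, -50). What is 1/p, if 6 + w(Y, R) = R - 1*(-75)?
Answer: 1/19 ≈ 0.052632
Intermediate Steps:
w(Y, R) = 69 + R (w(Y, R) = -6 + (R - 1*(-75)) = -6 + (R + 75) = -6 + (75 + R) = 69 + R)
p = 19 (p = 69 - 50 = 19)
1/p = 1/19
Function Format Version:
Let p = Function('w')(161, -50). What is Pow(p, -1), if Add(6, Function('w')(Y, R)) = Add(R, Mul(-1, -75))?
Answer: Rational(1, 19) ≈ 0.052632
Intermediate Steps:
Function('w')(Y, R) = Add(69, R) (Function('w')(Y, R) = Add(-6, Add(R, Mul(-1, -75))) = Add(-6, Add(R, 75)) = Add(-6, Add(75, R)) = Add(69, R))
p = 19 (p = Add(69, -50) = 19)
Pow(p, -1) = Pow(19, -1) = Rational(1, 19)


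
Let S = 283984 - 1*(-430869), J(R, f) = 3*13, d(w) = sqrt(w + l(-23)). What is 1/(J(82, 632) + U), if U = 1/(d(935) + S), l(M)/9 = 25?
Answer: 4982394580591/194313395612866 + sqrt(290)/388626791225732 ≈ 0.025641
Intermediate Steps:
l(M) = 225 (l(M) = 9*25 = 225)
d(w) = sqrt(225 + w) (d(w) = sqrt(w + 225) = sqrt(225 + w))
J(R, f) = 39
S = 714853 (S = 283984 + 430869 = 714853)
U = 1/(714853 + 2*sqrt(290)) (U = 1/(sqrt(225 + 935) + 714853) = 1/(sqrt(1160) + 714853) = 1/(2*sqrt(290) + 714853) = 1/(714853 + 2*sqrt(290)) ≈ 1.3988e-6)
1/(J(82, 632) + U) = 1/(39 + (714853/511014810449 - 2*sqrt(290)/511014810449)) = 1/(19929578322364/511014810449 - 2*sqrt(290)/511014810449)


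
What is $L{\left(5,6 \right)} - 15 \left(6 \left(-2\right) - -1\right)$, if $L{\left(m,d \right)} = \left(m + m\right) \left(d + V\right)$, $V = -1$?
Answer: $215$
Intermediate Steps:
$L{\left(m,d \right)} = 2 m \left(-1 + d\right)$ ($L{\left(m,d \right)} = \left(m + m\right) \left(d - 1\right) = 2 m \left(-1 + d\right)$)
$L{\left(5,6 \right)} - 15 \left(6 \left(-2\right) - -1\right) = 2 \cdot 5 \left(-1 + 6\right) - 15 \left(6 \left(-2\right) - -1\right) = 2 \cdot 5 \cdot 5 - 15 \left(-12 + 1\right) = 50 - -165 = 50 + 165 = 215$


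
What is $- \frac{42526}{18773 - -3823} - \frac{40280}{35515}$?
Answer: $- \frac{242047777}{80249694} \approx -3.0162$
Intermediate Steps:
$- \frac{42526}{18773 - -3823} - \frac{40280}{35515} = - \frac{42526}{18773 + 3823} - \frac{8056}{7103} = - \frac{42526}{22596} - \frac{8056}{7103} = \left(-42526\right) \frac{1}{22596} - \frac{8056}{7103} = - \frac{21263}{11298} - \frac{8056}{7103} = - \frac{242047777}{80249694}$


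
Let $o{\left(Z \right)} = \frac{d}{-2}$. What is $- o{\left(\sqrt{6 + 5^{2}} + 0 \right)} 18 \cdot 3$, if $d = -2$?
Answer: $-54$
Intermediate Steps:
$o{\left(Z \right)} = 1$ ($o{\left(Z \right)} = - \frac{2}{-2} = \left(-2\right) \left(- \frac{1}{2}\right) = 1$)
$- o{\left(\sqrt{6 + 5^{2}} + 0 \right)} 18 \cdot 3 = - 1 \cdot 18 \cdot 3 = - 18 \cdot 3 = \left(-1\right) 54 = -54$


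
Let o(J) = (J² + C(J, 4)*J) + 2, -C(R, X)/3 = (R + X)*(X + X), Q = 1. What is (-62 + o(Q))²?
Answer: 32041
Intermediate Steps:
C(R, X) = -6*X*(R + X) (C(R, X) = -3*(R + X)*(X + X) = -3*(R + X)*2*X = -6*X*(R + X))
o(J) = 2 + J² + J*(-96 - 24*J) (o(J) = (J² + (-6*4*(J + 4))*J) + 2 = (J² + (-6*4*(4 + J))*J) + 2 = (J² + (-96 - 24*J)*J) + 2 = (J² + J*(-96 - 24*J)) + 2 = 2 + J² + J*(-96 - 24*J))
(-62 + o(Q))² = (-62 + (2 - 96*1 - 23*1²))² = (-62 + (2 - 96 - 23*1))² = (-62 + (2 - 96 - 23))² = (-62 - 117)² = (-179)² = 32041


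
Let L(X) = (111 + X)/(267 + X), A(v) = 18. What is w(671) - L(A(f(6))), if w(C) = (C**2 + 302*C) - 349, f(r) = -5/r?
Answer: 61990687/95 ≈ 6.5253e+5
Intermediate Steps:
w(C) = -349 + C**2 + 302*C
L(X) = (111 + X)/(267 + X)
w(671) - L(A(f(6))) = (-349 + 671**2 + 302*671) - (111 + 18)/(267 + 18) = (-349 + 450241 + 202642) - 129/285 = 652534 - 129/285 = 652534 - 1*43/95 = 652534 - 43/95 = 61990687/95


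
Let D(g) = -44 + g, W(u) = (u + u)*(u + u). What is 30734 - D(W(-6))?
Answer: 30634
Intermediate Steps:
W(u) = 4*u² (W(u) = (2*u)*(2*u) = 4*u²)
30734 - D(W(-6)) = 30734 - (-44 + 4*(-6)²) = 30734 - (-44 + 4*36) = 30734 - (-44 + 144) = 30734 - 1*100 = 30734 - 100 = 30634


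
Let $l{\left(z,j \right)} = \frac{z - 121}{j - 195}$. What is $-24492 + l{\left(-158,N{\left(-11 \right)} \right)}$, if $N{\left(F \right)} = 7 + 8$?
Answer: $- \frac{489809}{20} \approx -24490.0$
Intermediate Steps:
$N{\left(F \right)} = 15$
$l{\left(z,j \right)} = \frac{-121 + z}{-195 + j}$ ($l{\left(z,j \right)} = \frac{-121 + z}{j - 195} = \frac{-121 + z}{-195 + j}$)
$-24492 + l{\left(-158,N{\left(-11 \right)} \right)} = -24492 + \frac{-121 - 158}{-195 + 15} = -24492 + \frac{1}{-180} \left(-279\right) = -24492 - - \frac{31}{20} = -24492 + \frac{31}{20} = - \frac{489809}{20}$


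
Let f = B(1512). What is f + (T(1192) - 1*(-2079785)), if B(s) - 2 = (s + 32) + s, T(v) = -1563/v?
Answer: 2482747293/1192 ≈ 2.0828e+6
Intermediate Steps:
B(s) = 34 + 2*s (B(s) = 2 + ((s + 32) + s) = 2 + ((32 + s) + s) = 2 + (32 + 2*s) = 34 + 2*s)
f = 3058 (f = 34 + 2*1512 = 34 + 3024 = 3058)
f + (T(1192) - 1*(-2079785)) = 3058 + (-1563/1192 - 1*(-2079785)) = 3058 + (-1563*1/1192 + 2079785) = 3058 + (-1563/1192 + 2079785) = 3058 + 2479102157/1192 = 2482747293/1192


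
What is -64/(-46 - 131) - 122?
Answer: -21530/177 ≈ -121.64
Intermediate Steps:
-64/(-46 - 131) - 122 = -64/(-177) - 122 = -64*(-1/177) - 122 = 64/177 - 122 = -21530/177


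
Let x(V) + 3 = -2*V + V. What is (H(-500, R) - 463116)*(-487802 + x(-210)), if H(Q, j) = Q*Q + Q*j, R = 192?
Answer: 150723416020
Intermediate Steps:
H(Q, j) = Q² + Q*j
x(V) = -3 - V (x(V) = -3 + (-2*V + V) = -3 - V)
(H(-500, R) - 463116)*(-487802 + x(-210)) = (-500*(-500 + 192) - 463116)*(-487802 + (-3 - 1*(-210))) = (-500*(-308) - 463116)*(-487802 + (-3 + 210)) = (154000 - 463116)*(-487802 + 207) = -309116*(-487595) = 150723416020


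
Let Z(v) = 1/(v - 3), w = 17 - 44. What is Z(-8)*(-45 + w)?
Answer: 72/11 ≈ 6.5455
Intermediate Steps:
w = -27
Z(v) = 1/(-3 + v)
Z(-8)*(-45 + w) = (-45 - 27)/(-3 - 8) = -72/(-11) = -1/11*(-72) = 72/11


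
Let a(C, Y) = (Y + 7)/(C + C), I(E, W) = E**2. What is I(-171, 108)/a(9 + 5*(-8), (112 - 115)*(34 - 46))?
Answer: -1812942/43 ≈ -42161.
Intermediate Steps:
a(C, Y) = (7 + Y)/(2*C) (a(C, Y) = (7 + Y)/((2*C)) = (7 + Y)*(1/(2*C)) = (7 + Y)/(2*C))
I(-171, 108)/a(9 + 5*(-8), (112 - 115)*(34 - 46)) = (-171)**2/(((7 + (112 - 115)*(34 - 46))/(2*(9 + 5*(-8))))) = 29241/(((7 - 3*(-12))/(2*(9 - 40)))) = 29241/(((1/2)*(7 + 36)/(-31))) = 29241/(((1/2)*(-1/31)*43)) = 29241/(-43/62) = 29241*(-62/43) = -1812942/43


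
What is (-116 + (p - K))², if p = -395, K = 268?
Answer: 606841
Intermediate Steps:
(-116 + (p - K))² = (-116 + (-395 - 1*268))² = (-116 + (-395 - 268))² = (-116 - 663)² = (-779)² = 606841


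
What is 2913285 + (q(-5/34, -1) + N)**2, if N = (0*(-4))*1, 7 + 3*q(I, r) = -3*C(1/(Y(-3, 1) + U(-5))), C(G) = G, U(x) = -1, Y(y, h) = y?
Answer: 419513665/144 ≈ 2.9133e+6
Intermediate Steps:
q(I, r) = -25/12 (q(I, r) = -7/3 + (-3/(-3 - 1))/3 = -7/3 + (-3/(-4))/3 = -7/3 + (-3*(-1/4))/3 = -7/3 + (1/3)*(3/4) = -7/3 + 1/4 = -25/12)
N = 0 (N = 0*1 = 0)
2913285 + (q(-5/34, -1) + N)**2 = 2913285 + (-25/12 + 0)**2 = 2913285 + (-25/12)**2 = 2913285 + 625/144 = 419513665/144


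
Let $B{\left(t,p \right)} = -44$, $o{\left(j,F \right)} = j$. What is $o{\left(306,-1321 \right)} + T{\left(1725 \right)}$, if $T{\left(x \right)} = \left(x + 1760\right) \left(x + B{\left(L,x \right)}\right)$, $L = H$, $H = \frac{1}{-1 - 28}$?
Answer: $5858591$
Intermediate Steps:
$H = - \frac{1}{29}$ ($H = \frac{1}{-29} = - \frac{1}{29} \approx -0.034483$)
$L = - \frac{1}{29} \approx -0.034483$
$T{\left(x \right)} = \left(-44 + x\right) \left(1760 + x\right)$ ($T{\left(x \right)} = \left(x + 1760\right) \left(x - 44\right) = \left(1760 + x\right) \left(-44 + x\right) = \left(-44 + x\right) \left(1760 + x\right)$)
$o{\left(306,-1321 \right)} + T{\left(1725 \right)} = 306 + \left(-77440 + 1725^{2} + 1716 \cdot 1725\right) = 306 + \left(-77440 + 2975625 + 2960100\right) = 306 + 5858285 = 5858591$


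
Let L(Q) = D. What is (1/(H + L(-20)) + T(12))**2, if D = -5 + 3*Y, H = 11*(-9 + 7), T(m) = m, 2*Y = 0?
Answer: 104329/729 ≈ 143.11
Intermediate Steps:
Y = 0 (Y = (1/2)*0 = 0)
H = -22 (H = 11*(-2) = -22)
D = -5 (D = -5 + 3*0 = -5 + 0 = -5)
L(Q) = -5
(1/(H + L(-20)) + T(12))**2 = (1/(-22 - 5) + 12)**2 = (1/(-27) + 12)**2 = (-1/27 + 12)**2 = (323/27)**2 = 104329/729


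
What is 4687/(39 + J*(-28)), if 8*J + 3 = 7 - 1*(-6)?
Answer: 4687/4 ≈ 1171.8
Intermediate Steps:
J = 5/4 (J = -3/8 + (7 - 1*(-6))/8 = -3/8 + (7 + 6)/8 = -3/8 + (⅛)*13 = -3/8 + 13/8 = 5/4 ≈ 1.2500)
4687/(39 + J*(-28)) = 4687/(39 + (5/4)*(-28)) = 4687/(39 - 35) = 4687/4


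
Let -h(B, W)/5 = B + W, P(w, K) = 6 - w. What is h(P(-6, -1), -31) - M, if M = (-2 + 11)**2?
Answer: 14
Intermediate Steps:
M = 81 (M = 9**2 = 81)
h(B, W) = -5*B - 5*W (h(B, W) = -5*(B + W) = -5*B - 5*W)
h(P(-6, -1), -31) - M = (-5*(6 - 1*(-6)) - 5*(-31)) - 1*81 = (-5*(6 + 6) + 155) - 81 = (-5*12 + 155) - 81 = (-60 + 155) - 81 = 95 - 81 = 14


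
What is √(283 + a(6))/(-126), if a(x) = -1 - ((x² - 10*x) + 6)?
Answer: -5*√3/63 ≈ -0.13746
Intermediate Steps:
a(x) = -7 - x² + 10*x (a(x) = -1 - (6 + x² - 10*x) = -1 + (-6 - x² + 10*x) = -7 - x² + 10*x)
√(283 + a(6))/(-126) = √(283 + (-7 - 1*6² + 10*6))/(-126) = √(283 + (-7 - 1*36 + 60))*(-1/126) = √(283 + (-7 - 36 + 60))*(-1/126) = √(283 + 17)*(-1/126) = √300*(-1/126) = (10*√3)*(-1/126) = -5*√3/63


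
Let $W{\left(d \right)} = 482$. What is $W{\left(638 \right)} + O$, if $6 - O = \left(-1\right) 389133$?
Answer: $389621$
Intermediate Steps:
$O = 389139$ ($O = 6 - \left(-1\right) 389133 = 6 - -389133 = 6 + 389133 = 389139$)
$W{\left(638 \right)} + O = 482 + 389139 = 389621$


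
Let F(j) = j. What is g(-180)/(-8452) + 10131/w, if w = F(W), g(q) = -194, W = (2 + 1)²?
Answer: 14271493/12678 ≈ 1125.7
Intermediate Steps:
W = 9 (W = 3² = 9)
w = 9
g(-180)/(-8452) + 10131/w = -194/(-8452) + 10131/9 = -194*(-1/8452) + 10131*(⅑) = 97/4226 + 3377/3 = 14271493/12678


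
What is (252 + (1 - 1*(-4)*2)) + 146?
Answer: 407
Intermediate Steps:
(252 + (1 - 1*(-4)*2)) + 146 = (252 + (1 + 4*2)) + 146 = (252 + (1 + 8)) + 146 = (252 + 9) + 146 = 261 + 146 = 407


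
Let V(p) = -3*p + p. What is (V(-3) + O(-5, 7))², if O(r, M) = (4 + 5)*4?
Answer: 1764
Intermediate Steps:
O(r, M) = 36 (O(r, M) = 9*4 = 36)
V(p) = -2*p
(V(-3) + O(-5, 7))² = (-2*(-3) + 36)² = (6 + 36)² = 42² = 1764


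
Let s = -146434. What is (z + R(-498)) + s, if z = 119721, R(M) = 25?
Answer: -26688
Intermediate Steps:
(z + R(-498)) + s = (119721 + 25) - 146434 = 119746 - 146434 = -26688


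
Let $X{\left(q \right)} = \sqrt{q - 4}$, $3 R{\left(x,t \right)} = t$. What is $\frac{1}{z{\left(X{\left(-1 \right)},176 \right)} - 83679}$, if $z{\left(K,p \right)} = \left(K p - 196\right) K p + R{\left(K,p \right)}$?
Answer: $- \frac{2146503}{565490511721} + \frac{310464 i \sqrt{5}}{565490511721} \approx -3.7958 \cdot 10^{-6} + 1.2276 \cdot 10^{-6} i$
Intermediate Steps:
$R{\left(x,t \right)} = \frac{t}{3}$
$X{\left(q \right)} = \sqrt{-4 + q}$
$z{\left(K,p \right)} = \frac{p}{3} + K p \left(-196 + K p\right)$ ($z{\left(K,p \right)} = \left(K p - 196\right) K p + \frac{p}{3} = \left(-196 + K p\right) K p + \frac{p}{3} = K \left(-196 + K p\right) p + \frac{p}{3} = K p \left(-196 + K p\right) + \frac{p}{3} = \frac{p}{3} + K p \left(-196 + K p\right)$)
$\frac{1}{z{\left(X{\left(-1 \right)},176 \right)} - 83679} = \frac{1}{\frac{1}{3} \cdot 176 \left(1 - 588 \sqrt{-4 - 1} + 3 \cdot 176 \left(\sqrt{-4 - 1}\right)^{2}\right) - 83679} = \frac{1}{\frac{1}{3} \cdot 176 \left(1 - 588 \sqrt{-5} + 3 \cdot 176 \left(\sqrt{-5}\right)^{2}\right) - 83679} = \frac{1}{\frac{1}{3} \cdot 176 \left(1 - 588 i \sqrt{5} + 3 \cdot 176 \left(i \sqrt{5}\right)^{2}\right) - 83679} = \frac{1}{\frac{1}{3} \cdot 176 \left(1 - 588 i \sqrt{5} + 3 \cdot 176 \left(-5\right)\right) - 83679} = \frac{1}{\frac{1}{3} \cdot 176 \left(1 - 588 i \sqrt{5} - 2640\right) - 83679} = \frac{1}{\frac{1}{3} \cdot 176 \left(-2639 - 588 i \sqrt{5}\right) - 83679} = \frac{1}{\left(- \frac{464464}{3} - 34496 i \sqrt{5}\right) - 83679} = \frac{1}{- \frac{715501}{3} - 34496 i \sqrt{5}}$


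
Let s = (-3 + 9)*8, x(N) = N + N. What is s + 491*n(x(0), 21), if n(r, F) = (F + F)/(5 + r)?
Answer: 20862/5 ≈ 4172.4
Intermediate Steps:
x(N) = 2*N
n(r, F) = 2*F/(5 + r) (n(r, F) = (2*F)/(5 + r) = 2*F/(5 + r))
s = 48 (s = 6*8 = 48)
s + 491*n(x(0), 21) = 48 + 491*(2*21/(5 + 2*0)) = 48 + 491*(2*21/(5 + 0)) = 48 + 491*(2*21/5) = 48 + 491*(2*21*(⅕)) = 48 + 491*(42/5) = 48 + 20622/5 = 20862/5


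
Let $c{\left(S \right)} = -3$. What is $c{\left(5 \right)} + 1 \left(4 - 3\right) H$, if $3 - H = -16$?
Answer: $16$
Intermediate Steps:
$H = 19$ ($H = 3 - -16 = 3 + 16 = 19$)
$c{\left(5 \right)} + 1 \left(4 - 3\right) H = -3 + 1 \left(4 - 3\right) 19 = -3 + 1 \cdot 1 \cdot 19 = -3 + 1 \cdot 19 = -3 + 19 = 16$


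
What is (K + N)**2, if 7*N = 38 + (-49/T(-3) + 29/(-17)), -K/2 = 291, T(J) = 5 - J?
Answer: 302457101521/906304 ≈ 3.3373e+5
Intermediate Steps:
K = -582 (K = -2*291 = -582)
N = 4103/952 (N = (38 + (-49/(5 - 1*(-3)) + 29/(-17)))/7 = (38 + (-49/(5 + 3) + 29*(-1/17)))/7 = (38 + (-49/8 - 29/17))/7 = (38 - 1065/136)/7 = (1/7)*(4103/136) = 4103/952 ≈ 4.3099)
(K + N)**2 = (-582 + 4103/952)**2 = (-549961/952)**2 = 302457101521/906304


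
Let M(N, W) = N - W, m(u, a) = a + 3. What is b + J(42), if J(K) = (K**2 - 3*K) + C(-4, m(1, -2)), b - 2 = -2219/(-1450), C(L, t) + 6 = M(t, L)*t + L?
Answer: 2372969/1450 ≈ 1636.5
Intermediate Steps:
m(u, a) = 3 + a
C(L, t) = -6 + L + t*(t - L) (C(L, t) = -6 + ((t - L)*t + L) = -6 + (t*(t - L) + L) = -6 + (L + t*(t - L)) = -6 + L + t*(t - L))
b = 5119/1450 (b = 2 - 2219/(-1450) = 2 - 2219*(-1/1450) = 2 + 2219/1450 = 5119/1450 ≈ 3.5303)
J(K) = -5 + K**2 - 3*K (J(K) = (K**2 - 3*K) + (-6 - 4 - (3 - 2)*(-4 - (3 - 2))) = (K**2 - 3*K) + (-6 - 4 - 1*1*(-4 - 1*1)) = (K**2 - 3*K) + (-6 - 4 - 1*1*(-4 - 1)) = (K**2 - 3*K) + (-6 - 4 - 1*1*(-5)) = (K**2 - 3*K) + (-6 - 4 + 5) = (K**2 - 3*K) - 5 = -5 + K**2 - 3*K)
b + J(42) = 5119/1450 + (-5 + 42**2 - 3*42) = 5119/1450 + (-5 + 1764 - 126) = 5119/1450 + 1633 = 2372969/1450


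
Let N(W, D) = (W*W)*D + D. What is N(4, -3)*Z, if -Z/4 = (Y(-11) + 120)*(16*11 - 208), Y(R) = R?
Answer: -711552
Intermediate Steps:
Z = 13952 (Z = -4*(-11 + 120)*(16*11 - 208) = -436*(176 - 208) = -436*(-32) = -4*(-3488) = 13952)
N(W, D) = D + D*W² (N(W, D) = W²*D + D = D*W² + D = D + D*W²)
N(4, -3)*Z = -3*(1 + 4²)*13952 = -3*(1 + 16)*13952 = -3*17*13952 = -51*13952 = -711552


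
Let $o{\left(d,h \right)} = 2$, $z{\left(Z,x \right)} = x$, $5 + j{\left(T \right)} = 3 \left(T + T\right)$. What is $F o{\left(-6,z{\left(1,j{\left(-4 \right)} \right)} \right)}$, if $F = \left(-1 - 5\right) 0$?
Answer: $0$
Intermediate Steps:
$j{\left(T \right)} = -5 + 6 T$ ($j{\left(T \right)} = -5 + 3 \left(T + T\right) = -5 + 3 \cdot 2 T = -5 + 6 T$)
$F = 0$ ($F = \left(-6\right) 0 = 0$)
$F o{\left(-6,z{\left(1,j{\left(-4 \right)} \right)} \right)} = 0 \cdot 2 = 0$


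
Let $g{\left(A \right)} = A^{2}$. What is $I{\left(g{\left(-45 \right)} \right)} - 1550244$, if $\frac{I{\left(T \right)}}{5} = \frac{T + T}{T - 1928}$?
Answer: $- \frac{150353418}{97} \approx -1.55 \cdot 10^{6}$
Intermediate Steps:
$I{\left(T \right)} = \frac{10 T}{-1928 + T}$ ($I{\left(T \right)} = 5 \frac{T + T}{T - 1928} = 5 \frac{2 T}{-1928 + T} = \frac{10 T}{-1928 + T}$)
$I{\left(g{\left(-45 \right)} \right)} - 1550244 = \frac{10 \left(-45\right)^{2}}{-1928 + \left(-45\right)^{2}} - 1550244 = 10 \cdot 2025 \frac{1}{-1928 + 2025} - 1550244 = 10 \cdot 2025 \cdot \frac{1}{97} - 1550244 = \frac{20250}{97} - 1550244 = - \frac{150353418}{97}$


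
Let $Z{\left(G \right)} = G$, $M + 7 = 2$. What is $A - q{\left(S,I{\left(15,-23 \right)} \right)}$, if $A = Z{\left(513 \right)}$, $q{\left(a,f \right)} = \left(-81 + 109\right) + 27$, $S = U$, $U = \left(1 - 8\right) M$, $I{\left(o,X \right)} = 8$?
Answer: $458$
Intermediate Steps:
$M = -5$ ($M = -7 + 2 = -5$)
$U = 35$ ($U = \left(1 - 8\right) \left(-5\right) = \left(-7\right) \left(-5\right) = 35$)
$S = 35$
$q{\left(a,f \right)} = 55$ ($q{\left(a,f \right)} = 28 + 27 = 55$)
$A = 513$
$A - q{\left(S,I{\left(15,-23 \right)} \right)} = 513 - 55 = 458$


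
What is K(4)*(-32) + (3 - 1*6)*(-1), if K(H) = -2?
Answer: 67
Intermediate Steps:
K(4)*(-32) + (3 - 1*6)*(-1) = -2*(-32) + (3 - 1*6)*(-1) = 64 + (3 - 6)*(-1) = 64 - 3*(-1) = 64 + 3 = 67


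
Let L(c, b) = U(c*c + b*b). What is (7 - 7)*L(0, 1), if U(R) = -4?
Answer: 0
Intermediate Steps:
L(c, b) = -4
(7 - 7)*L(0, 1) = (7 - 7)*(-4) = 0*(-4) = 0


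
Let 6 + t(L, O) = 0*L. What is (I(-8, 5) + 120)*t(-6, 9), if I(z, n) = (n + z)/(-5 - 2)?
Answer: -5058/7 ≈ -722.57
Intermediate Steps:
t(L, O) = -6 (t(L, O) = -6 + 0*L = -6 + 0 = -6)
I(z, n) = -n/7 - z/7 (I(z, n) = (n + z)/(-7) = (n + z)*(-⅐) = -n/7 - z/7)
(I(-8, 5) + 120)*t(-6, 9) = ((-⅐*5 - ⅐*(-8)) + 120)*(-6) = ((-5/7 + 8/7) + 120)*(-6) = (3/7 + 120)*(-6) = (843/7)*(-6) = -5058/7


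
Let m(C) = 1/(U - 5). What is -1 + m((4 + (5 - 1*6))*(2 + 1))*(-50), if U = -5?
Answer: 4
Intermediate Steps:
m(C) = -1/10 (m(C) = 1/(-5 - 5) = 1/(-10) = -1/10)
-1 + m((4 + (5 - 1*6))*(2 + 1))*(-50) = -1 - 1/10*(-50) = -1 + 5 = 4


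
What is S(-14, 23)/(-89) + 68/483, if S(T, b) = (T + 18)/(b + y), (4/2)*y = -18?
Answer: 5914/42987 ≈ 0.13758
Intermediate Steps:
y = -9 (y = (1/2)*(-18) = -9)
S(T, b) = (18 + T)/(-9 + b) (S(T, b) = (T + 18)/(b - 9) = (18 + T)/(-9 + b))
S(-14, 23)/(-89) + 68/483 = ((18 - 14)/(-9 + 23))/(-89) + 68/483 = (4/14)*(-1/89) + 68*(1/483) = ((1/14)*4)*(-1/89) + 68/483 = (2/7)*(-1/89) + 68/483 = -2/623 + 68/483 = 5914/42987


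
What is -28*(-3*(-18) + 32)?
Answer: -2408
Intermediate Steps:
-28*(-3*(-18) + 32) = -28*(54 + 32) = -28*86 = -2408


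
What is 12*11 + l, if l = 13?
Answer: 145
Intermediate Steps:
12*11 + l = 12*11 + 13 = 132 + 13 = 145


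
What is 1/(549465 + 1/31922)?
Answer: 31922/17540021731 ≈ 1.8200e-6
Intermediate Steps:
1/(549465 + 1/31922) = 1/(17540021731/31922) = 31922/17540021731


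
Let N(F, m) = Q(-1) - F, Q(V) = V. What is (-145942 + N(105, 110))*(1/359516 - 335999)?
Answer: 4410540665827296/89879 ≈ 4.9072e+10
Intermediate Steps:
N(F, m) = -1 - F
(-145942 + N(105, 110))*(1/359516 - 335999) = (-145942 + (-1 - 1*105))*(1/359516 - 335999) = (-145942 + (-1 - 105))*(1/359516 - 335999) = (-145942 - 106)*(-120797016483/359516) = -146048*(-120797016483/359516) = 4410540665827296/89879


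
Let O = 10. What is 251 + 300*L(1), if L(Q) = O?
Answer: 3251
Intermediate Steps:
L(Q) = 10
251 + 300*L(1) = 251 + 300*10 = 251 + 3000 = 3251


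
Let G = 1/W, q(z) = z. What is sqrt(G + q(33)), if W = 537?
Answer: sqrt(9516714)/537 ≈ 5.7447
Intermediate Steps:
G = 1/537 ≈ 0.0018622
sqrt(G + q(33)) = sqrt(1/537 + 33) = sqrt(17722/537) = sqrt(9516714)/537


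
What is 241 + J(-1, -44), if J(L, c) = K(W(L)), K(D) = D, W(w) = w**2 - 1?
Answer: 241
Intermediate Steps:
W(w) = -1 + w**2
J(L, c) = -1 + L**2
241 + J(-1, -44) = 241 + (-1 + (-1)**2) = 241 + (-1 + 1) = 241 + 0 = 241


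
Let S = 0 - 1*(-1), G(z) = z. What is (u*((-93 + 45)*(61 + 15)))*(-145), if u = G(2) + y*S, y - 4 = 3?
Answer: 4760640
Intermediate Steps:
S = 1 (S = 0 + 1 = 1)
y = 7 (y = 4 + 3 = 7)
u = 9 (u = 2 + 7*1 = 2 + 7 = 9)
(u*((-93 + 45)*(61 + 15)))*(-145) = (9*((-93 + 45)*(61 + 15)))*(-145) = (9*(-48*76))*(-145) = (9*(-3648))*(-145) = -32832*(-145) = 4760640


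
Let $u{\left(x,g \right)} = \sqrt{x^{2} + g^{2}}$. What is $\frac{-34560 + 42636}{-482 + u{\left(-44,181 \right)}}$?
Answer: $- \frac{3892632}{197627} - \frac{8076 \sqrt{34697}}{197627} \approx -27.309$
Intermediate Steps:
$u{\left(x,g \right)} = \sqrt{g^{2} + x^{2}}$
$\frac{-34560 + 42636}{-482 + u{\left(-44,181 \right)}} = \frac{-34560 + 42636}{-482 + \sqrt{181^{2} + \left(-44\right)^{2}}} = \frac{8076}{-482 + \sqrt{32761 + 1936}} = \frac{8076}{-482 + \sqrt{34697}}$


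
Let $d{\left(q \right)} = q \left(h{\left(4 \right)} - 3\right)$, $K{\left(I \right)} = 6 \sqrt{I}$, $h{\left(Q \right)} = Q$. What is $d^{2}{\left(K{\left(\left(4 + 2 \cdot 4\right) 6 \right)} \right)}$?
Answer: $2592$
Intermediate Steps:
$d{\left(q \right)} = q$ ($d{\left(q \right)} = q \left(4 - 3\right) = q 1 = q$)
$d^{2}{\left(K{\left(\left(4 + 2 \cdot 4\right) 6 \right)} \right)} = \left(6 \sqrt{\left(4 + 2 \cdot 4\right) 6}\right)^{2} = \left(6 \sqrt{\left(4 + 8\right) 6}\right)^{2} = \left(6 \sqrt{12 \cdot 6}\right)^{2} = \left(6 \sqrt{72}\right)^{2} = \left(6 \cdot 6 \sqrt{2}\right)^{2} = \left(36 \sqrt{2}\right)^{2} = 2592$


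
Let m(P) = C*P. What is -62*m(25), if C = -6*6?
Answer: 55800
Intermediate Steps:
C = -36
m(P) = -36*P
-62*m(25) = -(-2232)*25 = -62*(-900) = 55800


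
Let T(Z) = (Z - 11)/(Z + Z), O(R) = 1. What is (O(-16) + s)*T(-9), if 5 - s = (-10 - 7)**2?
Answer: -2830/9 ≈ -314.44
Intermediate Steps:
s = -284 (s = 5 - (-10 - 7)**2 = 5 - 1*(-17)**2 = 5 - 1*289 = 5 - 289 = -284)
T(Z) = (-11 + Z)/(2*Z) (T(Z) = (-11 + Z)/((2*Z)) = (-11 + Z)*(1/(2*Z)) = (-11 + Z)/(2*Z))
(O(-16) + s)*T(-9) = (1 - 284)*((1/2)*(-11 - 9)/(-9)) = -283*(-1)*(-20)/(2*9) = -283*10/9 = -2830/9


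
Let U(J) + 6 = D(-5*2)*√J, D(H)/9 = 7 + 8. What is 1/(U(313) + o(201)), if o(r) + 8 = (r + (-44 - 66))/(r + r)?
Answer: 2225874/921827239331 + 21816540*√313/921827239331 ≈ 0.00042112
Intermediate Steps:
D(H) = 135 (D(H) = 9*(7 + 8) = 9*15 = 135)
U(J) = -6 + 135*√J
o(r) = -8 + (-110 + r)/(2*r) (o(r) = -8 + (r + (-44 - 66))/(r + r) = -8 + (r - 110)/((2*r)) = -8 + (-110 + r)*(1/(2*r)) = -8 + (-110 + r)/(2*r))
1/(U(313) + o(201)) = 1/((-6 + 135*√313) + (-15/2 - 55/201)) = 1/((-6 + 135*√313) - 3125/402) = 1/(-5537/402 + 135*√313)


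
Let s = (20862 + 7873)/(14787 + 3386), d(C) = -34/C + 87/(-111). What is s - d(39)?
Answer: 84879902/26223639 ≈ 3.2368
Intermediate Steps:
d(C) = -29/37 - 34/C (d(C) = -34/C + 87*(-1/111) = -34/C - 29/37 = -29/37 - 34/C)
s = 28735/18173 ≈ 1.5812
s - d(39) = 28735/18173 - (-29/37 - 34/39) = 28735/18173 - 1*(-2389/1443) = 28735/18173 + 2389/1443 = 84879902/26223639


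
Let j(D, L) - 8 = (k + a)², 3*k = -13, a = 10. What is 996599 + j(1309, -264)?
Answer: 8969752/9 ≈ 9.9664e+5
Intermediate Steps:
k = -13/3 (k = (⅓)*(-13) = -13/3 ≈ -4.3333)
j(D, L) = 361/9 (j(D, L) = 8 + (-13/3 + 10)² = 8 + (17/3)² = 8 + 289/9 = 361/9)
996599 + j(1309, -264) = 996599 + 361/9 = 8969752/9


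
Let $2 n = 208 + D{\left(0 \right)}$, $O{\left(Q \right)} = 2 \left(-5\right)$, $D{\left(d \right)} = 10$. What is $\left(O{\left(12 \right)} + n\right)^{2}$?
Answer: $9801$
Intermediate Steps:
$O{\left(Q \right)} = -10$
$n = 109$ ($n = \frac{208 + 10}{2} = \frac{1}{2} \cdot 218 = 109$)
$\left(O{\left(12 \right)} + n\right)^{2} = \left(-10 + 109\right)^{2} = 99^{2} = 9801$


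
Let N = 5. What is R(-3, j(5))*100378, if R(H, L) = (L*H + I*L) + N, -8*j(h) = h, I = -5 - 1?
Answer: 4266065/4 ≈ 1.0665e+6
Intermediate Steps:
I = -6
j(h) = -h/8
R(H, L) = 5 - 6*L + H*L (R(H, L) = (L*H - 6*L) + 5 = (H*L - 6*L) + 5 = (-6*L + H*L) + 5 = 5 - 6*L + H*L)
R(-3, j(5))*100378 = (5 - (-3)*5/4 - (-3)*5/8)*100378 = (5 - 6*(-5/8) - 3*(-5/8))*100378 = (5 + 15/4 + 15/8)*100378 = (85/8)*100378 = 4266065/4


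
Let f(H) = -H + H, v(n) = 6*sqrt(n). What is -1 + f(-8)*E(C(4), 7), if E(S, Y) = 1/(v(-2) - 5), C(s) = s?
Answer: -1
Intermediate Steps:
f(H) = 0
E(S, Y) = 1/(-5 + 6*I*sqrt(2)) (E(S, Y) = 1/(6*sqrt(-2) - 5) = 1/(6*(I*sqrt(2)) - 5) = 1/(6*I*sqrt(2) - 5) = 1/(-5 + 6*I*sqrt(2)))
-1 + f(-8)*E(C(4), 7) = -1 + 0*(-5/97 - 6*I*sqrt(2)/97) = -1 + 0 = -1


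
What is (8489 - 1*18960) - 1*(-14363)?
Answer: 3892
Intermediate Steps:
(8489 - 1*18960) - 1*(-14363) = (8489 - 18960) + 14363 = -10471 + 14363 = 3892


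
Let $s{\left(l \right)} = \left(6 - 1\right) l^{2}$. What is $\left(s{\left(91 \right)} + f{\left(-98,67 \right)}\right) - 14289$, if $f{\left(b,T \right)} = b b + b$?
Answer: $36622$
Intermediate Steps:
$f{\left(b,T \right)} = b + b^{2}$ ($f{\left(b,T \right)} = b^{2} + b = b + b^{2}$)
$s{\left(l \right)} = 5 l^{2}$
$\left(s{\left(91 \right)} + f{\left(-98,67 \right)}\right) - 14289 = \left(5 \cdot 91^{2} - 98 \left(1 - 98\right)\right) - 14289 = \left(5 \cdot 8281 - -9506\right) - 14289 = \left(41405 + 9506\right) - 14289 = 50911 - 14289 = 36622$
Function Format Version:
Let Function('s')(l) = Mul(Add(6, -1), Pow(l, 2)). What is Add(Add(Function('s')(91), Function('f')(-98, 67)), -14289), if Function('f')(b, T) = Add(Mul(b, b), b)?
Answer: 36622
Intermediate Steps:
Function('f')(b, T) = Add(b, Pow(b, 2)) (Function('f')(b, T) = Add(Pow(b, 2), b) = Add(b, Pow(b, 2)))
Function('s')(l) = Mul(5, Pow(l, 2))
Add(Add(Function('s')(91), Function('f')(-98, 67)), -14289) = Add(Add(Mul(5, Pow(91, 2)), Mul(-98, Add(1, -98))), -14289) = Add(Add(Mul(5, 8281), Mul(-98, -97)), -14289) = Add(Add(41405, 9506), -14289) = Add(50911, -14289) = 36622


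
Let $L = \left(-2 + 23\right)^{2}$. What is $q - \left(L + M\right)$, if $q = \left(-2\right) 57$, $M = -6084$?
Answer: $5529$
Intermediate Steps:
$q = -114$
$L = 441$ ($L = 21^{2} = 441$)
$q - \left(L + M\right) = -114 - \left(441 - 6084\right) = -114 - -5643 = -114 + 5643 = 5529$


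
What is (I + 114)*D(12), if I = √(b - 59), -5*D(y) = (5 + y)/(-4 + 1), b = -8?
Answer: 646/5 + 17*I*√67/15 ≈ 129.2 + 9.2767*I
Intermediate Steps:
D(y) = ⅓ + y/15 (D(y) = -(5 + y)/(5*(-4 + 1)) = -(5 + y)/(5*(-3)) = -(5 + y)*(-1)/(5*3) = -(-5/3 - y/3)/5 = ⅓ + y/15)
I = I*√67 (I = √(-8 - 59) = √(-67) = I*√67 ≈ 8.1853*I)
(I + 114)*D(12) = (I*√67 + 114)*(⅓ + (1/15)*12) = (114 + I*√67)*(⅓ + ⅘) = (114 + I*√67)*(17/15) = 646/5 + 17*I*√67/15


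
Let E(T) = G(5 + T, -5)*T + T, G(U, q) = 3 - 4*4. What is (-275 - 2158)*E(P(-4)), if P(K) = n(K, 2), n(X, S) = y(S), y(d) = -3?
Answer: -87588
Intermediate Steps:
n(X, S) = -3
P(K) = -3
G(U, q) = -13 (G(U, q) = 3 - 16 = -13)
E(T) = -12*T (E(T) = -13*T + T = -12*T)
(-275 - 2158)*E(P(-4)) = (-275 - 2158)*(-12*(-3)) = -2433*36 = -87588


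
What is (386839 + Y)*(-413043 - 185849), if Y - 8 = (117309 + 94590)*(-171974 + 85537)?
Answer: 10969022605666272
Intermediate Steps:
Y = -18315913855 (Y = 8 + (117309 + 94590)*(-171974 + 85537) = 8 + 211899*(-86437) = 8 - 18315913863 = -18315913855)
(386839 + Y)*(-413043 - 185849) = (386839 - 18315913855)*(-413043 - 185849) = -18315527016*(-598892) = 10969022605666272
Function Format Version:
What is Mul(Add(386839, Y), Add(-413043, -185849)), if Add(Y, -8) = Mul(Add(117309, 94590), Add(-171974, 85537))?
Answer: 10969022605666272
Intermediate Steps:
Y = -18315913855 (Y = Add(8, Mul(Add(117309, 94590), Add(-171974, 85537))) = Add(8, Mul(211899, -86437)) = Add(8, -18315913863) = -18315913855)
Mul(Add(386839, Y), Add(-413043, -185849)) = Mul(Add(386839, -18315913855), Add(-413043, -185849)) = Mul(-18315527016, -598892) = 10969022605666272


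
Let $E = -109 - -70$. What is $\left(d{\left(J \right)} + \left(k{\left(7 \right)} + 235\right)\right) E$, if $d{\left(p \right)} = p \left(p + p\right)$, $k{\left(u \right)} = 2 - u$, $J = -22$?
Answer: $-46722$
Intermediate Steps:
$d{\left(p \right)} = 2 p^{2}$ ($d{\left(p \right)} = p 2 p = 2 p^{2}$)
$E = -39$ ($E = -109 + 70 = -39$)
$\left(d{\left(J \right)} + \left(k{\left(7 \right)} + 235\right)\right) E = \left(2 \left(-22\right)^{2} + \left(\left(2 - 7\right) + 235\right)\right) \left(-39\right) = \left(2 \cdot 484 + \left(\left(2 - 7\right) + 235\right)\right) \left(-39\right) = \left(968 + \left(-5 + 235\right)\right) \left(-39\right) = \left(968 + 230\right) \left(-39\right) = 1198 \left(-39\right) = -46722$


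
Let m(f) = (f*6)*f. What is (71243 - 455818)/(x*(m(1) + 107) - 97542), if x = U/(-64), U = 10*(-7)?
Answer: 12306400/3117389 ≈ 3.9477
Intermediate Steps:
m(f) = 6*f**2 (m(f) = (6*f)*f = 6*f**2)
U = -70
x = 35/32 (x = -70/(-64) = -70*(-1/64) = 35/32 ≈ 1.0938)
(71243 - 455818)/(x*(m(1) + 107) - 97542) = (71243 - 455818)/(35*(6*1**2 + 107)/32 - 97542) = -384575/(35*(6*1 + 107)/32 - 97542) = -384575/(35*(6 + 107)/32 - 97542) = -384575/((35/32)*113 - 97542) = -384575/(3955/32 - 97542) = -384575/(-3117389/32) = -384575*(-32/3117389) = 12306400/3117389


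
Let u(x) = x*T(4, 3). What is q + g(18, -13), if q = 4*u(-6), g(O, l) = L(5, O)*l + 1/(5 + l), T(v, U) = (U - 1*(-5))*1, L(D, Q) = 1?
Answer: -1641/8 ≈ -205.13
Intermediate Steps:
T(v, U) = 5 + U (T(v, U) = (U + 5)*1 = (5 + U)*1 = 5 + U)
g(O, l) = l + 1/(5 + l) (g(O, l) = 1*l + 1/(5 + l) = l + 1/(5 + l))
u(x) = 8*x (u(x) = x*(5 + 3) = x*8 = 8*x)
q = -192 (q = 4*(8*(-6)) = 4*(-48) = -192)
q + g(18, -13) = -192 + (1 + (-13)**2 + 5*(-13))/(5 - 13) = -192 + (1 + 169 - 65)/(-8) = -192 - 1/8*105 = -192 - 105/8 = -1641/8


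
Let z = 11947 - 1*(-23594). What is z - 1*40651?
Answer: -5110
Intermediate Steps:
z = 35541 (z = 11947 + 23594 = 35541)
z - 1*40651 = 35541 - 1*40651 = 35541 - 40651 = -5110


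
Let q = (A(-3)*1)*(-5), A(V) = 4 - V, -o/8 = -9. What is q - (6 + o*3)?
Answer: -257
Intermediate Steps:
o = 72 (o = -8*(-9) = 72)
q = -35 (q = ((4 - 1*(-3))*1)*(-5) = ((4 + 3)*1)*(-5) = (7*1)*(-5) = 7*(-5) = -35)
q - (6 + o*3) = -35 - (6 + 72*3) = -35 - (6 + 216) = -35 - 1*222 = -35 - 222 = -257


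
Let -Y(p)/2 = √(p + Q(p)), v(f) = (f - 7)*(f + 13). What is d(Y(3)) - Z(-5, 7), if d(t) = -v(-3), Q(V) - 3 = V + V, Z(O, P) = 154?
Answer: -54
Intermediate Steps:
Q(V) = 3 + 2*V (Q(V) = 3 + (V + V) = 3 + 2*V)
v(f) = (-7 + f)*(13 + f)
Y(p) = -2*√(3 + 3*p) (Y(p) = -2*√(p + (3 + 2*p)) = -2*√(3 + 3*p))
d(t) = 100 (d(t) = -(-91 + (-3)² + 6*(-3)) = -(-91 + 9 - 18) = -1*(-100) = 100)
d(Y(3)) - Z(-5, 7) = 100 - 1*154 = 100 - 154 = -54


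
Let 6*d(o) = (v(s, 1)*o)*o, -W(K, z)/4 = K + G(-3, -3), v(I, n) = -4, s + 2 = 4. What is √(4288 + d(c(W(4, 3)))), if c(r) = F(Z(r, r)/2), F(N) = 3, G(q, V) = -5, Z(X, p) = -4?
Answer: √4282 ≈ 65.437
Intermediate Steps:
s = 2 (s = -2 + 4 = 2)
W(K, z) = 20 - 4*K (W(K, z) = -4*(K - 5) = -4*(-5 + K) = 20 - 4*K)
c(r) = 3
d(o) = -2*o²/3 (d(o) = ((-4*o)*o)/6 = (-4*o²)/6 = -2*o²/3)
√(4288 + d(c(W(4, 3)))) = √(4288 - ⅔*3²) = √(4288 - ⅔*9) = √(4288 - 6) = √4282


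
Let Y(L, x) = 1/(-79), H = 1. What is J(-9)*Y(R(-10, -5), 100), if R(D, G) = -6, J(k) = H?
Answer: -1/79 ≈ -0.012658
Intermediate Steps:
J(k) = 1
Y(L, x) = -1/79
J(-9)*Y(R(-10, -5), 100) = 1*(-1/79) = -1/79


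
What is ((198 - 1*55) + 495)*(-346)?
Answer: -220748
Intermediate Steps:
((198 - 1*55) + 495)*(-346) = ((198 - 55) + 495)*(-346) = (143 + 495)*(-346) = 638*(-346) = -220748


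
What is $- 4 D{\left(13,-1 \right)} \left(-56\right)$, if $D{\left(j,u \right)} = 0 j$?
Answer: $0$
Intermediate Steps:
$D{\left(j,u \right)} = 0$
$- 4 D{\left(13,-1 \right)} \left(-56\right) = \left(-4\right) 0 \left(-56\right) = 0 \left(-56\right) = 0$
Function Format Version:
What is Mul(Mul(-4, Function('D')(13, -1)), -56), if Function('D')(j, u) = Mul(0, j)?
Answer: 0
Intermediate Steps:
Function('D')(j, u) = 0
Mul(Mul(-4, Function('D')(13, -1)), -56) = Mul(Mul(-4, 0), -56) = Mul(0, -56) = 0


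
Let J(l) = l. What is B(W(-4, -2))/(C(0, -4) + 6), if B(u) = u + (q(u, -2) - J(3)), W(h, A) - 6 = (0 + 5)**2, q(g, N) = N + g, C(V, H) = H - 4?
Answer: -57/2 ≈ -28.500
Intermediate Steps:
C(V, H) = -4 + H
W(h, A) = 31 (W(h, A) = 6 + (0 + 5)**2 = 6 + 5**2 = 6 + 25 = 31)
B(u) = -5 + 2*u (B(u) = u + ((-2 + u) - 1*3) = u + ((-2 + u) - 3) = u + (-5 + u) = -5 + 2*u)
B(W(-4, -2))/(C(0, -4) + 6) = (-5 + 2*31)/((-4 - 4) + 6) = (-5 + 62)/(-8 + 6) = 57/(-2) = 57*(-1/2) = -57/2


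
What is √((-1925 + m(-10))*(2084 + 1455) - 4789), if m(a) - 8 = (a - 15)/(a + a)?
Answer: I*√27138513/2 ≈ 2604.7*I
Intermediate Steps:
m(a) = 8 + (-15 + a)/(2*a) (m(a) = 8 + (a - 15)/(a + a) = 8 + (-15 + a)/((2*a)) = 8 + (-15 + a)*(1/(2*a)) = 8 + (-15 + a)/(2*a))
√((-1925 + m(-10))*(2084 + 1455) - 4789) = √((-1925 + (½)*(-15 + 17*(-10))/(-10))*(2084 + 1455) - 4789) = √((-1925 + (½)*(-⅒)*(-15 - 170))*3539 - 4789) = √((-1925 + (½)*(-⅒)*(-185))*3539 - 4789) = √((-1925 + 37/4)*3539 - 4789) = √(-7663/4*3539 - 4789) = √(-27119357/4 - 4789) = √(-27138513/4) = I*√27138513/2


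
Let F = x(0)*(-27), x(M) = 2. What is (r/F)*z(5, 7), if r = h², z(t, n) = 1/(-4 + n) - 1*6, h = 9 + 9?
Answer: 34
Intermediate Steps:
h = 18
z(t, n) = -6 + 1/(-4 + n) (z(t, n) = 1/(-4 + n) - 6 = -6 + 1/(-4 + n))
r = 324 (r = 18² = 324)
F = -54 (F = 2*(-27) = -54)
(r/F)*z(5, 7) = (324/(-54))*((25 - 6*7)/(-4 + 7)) = (324*(-1/54))*((25 - 42)/3) = -2*(-17) = -6*(-17/3) = 34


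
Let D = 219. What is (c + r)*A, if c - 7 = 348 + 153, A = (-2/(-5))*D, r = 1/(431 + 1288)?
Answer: 127494938/2865 ≈ 44501.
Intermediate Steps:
r = 1/1719 ≈ 0.00058173
A = 438/5 (A = -2/(-5)*219 = -2*(-1/5)*219 = (2/5)*219 = 438/5 ≈ 87.600)
c = 508 (c = 7 + (348 + 153) = 7 + 501 = 508)
(c + r)*A = (508 + 1/1719)*(438/5) = (873253/1719)*(438/5) = 127494938/2865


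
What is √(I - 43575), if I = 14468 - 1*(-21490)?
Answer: I*√7617 ≈ 87.275*I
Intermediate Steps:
I = 35958 (I = 14468 + 21490 = 35958)
√(I - 43575) = √(35958 - 43575) = √(-7617) = I*√7617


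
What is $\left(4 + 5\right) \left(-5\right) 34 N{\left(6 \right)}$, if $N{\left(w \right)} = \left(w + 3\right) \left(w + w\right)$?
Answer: $-165240$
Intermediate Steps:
$N{\left(w \right)} = 2 w \left(3 + w\right)$ ($N{\left(w \right)} = \left(3 + w\right) 2 w = 2 w \left(3 + w\right)$)
$\left(4 + 5\right) \left(-5\right) 34 N{\left(6 \right)} = \left(4 + 5\right) \left(-5\right) 34 \cdot 2 \cdot 6 \left(3 + 6\right) = 9 \left(-5\right) 34 \cdot 2 \cdot 6 \cdot 9 = \left(-45\right) 34 \cdot 108 = \left(-1530\right) 108 = -165240$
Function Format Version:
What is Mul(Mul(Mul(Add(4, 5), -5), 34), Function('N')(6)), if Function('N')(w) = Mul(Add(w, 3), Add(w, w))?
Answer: -165240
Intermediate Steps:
Function('N')(w) = Mul(2, w, Add(3, w)) (Function('N')(w) = Mul(Add(3, w), Mul(2, w)) = Mul(2, w, Add(3, w)))
Mul(Mul(Mul(Add(4, 5), -5), 34), Function('N')(6)) = Mul(Mul(Mul(Add(4, 5), -5), 34), Mul(2, 6, Add(3, 6))) = Mul(Mul(Mul(9, -5), 34), Mul(2, 6, 9)) = Mul(Mul(-45, 34), 108) = Mul(-1530, 108) = -165240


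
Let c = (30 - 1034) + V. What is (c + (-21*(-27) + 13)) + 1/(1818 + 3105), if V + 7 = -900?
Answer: -6552512/4923 ≈ -1331.0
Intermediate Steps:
V = -907 (V = -7 - 900 = -907)
c = -1911 (c = (30 - 1034) - 907 = -1004 - 907 = -1911)
(c + (-21*(-27) + 13)) + 1/(1818 + 3105) = (-1911 + (-21*(-27) + 13)) + 1/(1818 + 3105) = (-1911 + (567 + 13)) + 1/4923 = (-1911 + 580) + 1/4923 = -1331 + 1/4923 = -6552512/4923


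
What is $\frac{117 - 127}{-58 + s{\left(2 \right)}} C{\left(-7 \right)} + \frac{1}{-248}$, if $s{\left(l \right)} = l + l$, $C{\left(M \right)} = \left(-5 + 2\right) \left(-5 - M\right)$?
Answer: $- \frac{2489}{2232} \approx -1.1151$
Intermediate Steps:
$C{\left(M \right)} = 15 + 3 M$ ($C{\left(M \right)} = - 3 \left(-5 - M\right) = 15 + 3 M$)
$s{\left(l \right)} = 2 l$
$\frac{117 - 127}{-58 + s{\left(2 \right)}} C{\left(-7 \right)} + \frac{1}{-248} = \frac{117 - 127}{-58 + 2 \cdot 2} \left(15 + 3 \left(-7\right)\right) + \frac{1}{-248} = - \frac{10}{-58 + 4} \left(15 - 21\right) - \frac{1}{248} = - \frac{10}{-54} \left(-6\right) - \frac{1}{248} = \left(-10\right) \left(- \frac{1}{54}\right) \left(-6\right) - \frac{1}{248} = \frac{5}{27} \left(-6\right) - \frac{1}{248} = - \frac{10}{9} - \frac{1}{248} = - \frac{2489}{2232}$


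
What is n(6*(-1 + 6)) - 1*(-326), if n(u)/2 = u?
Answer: 386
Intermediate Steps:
n(u) = 2*u
n(6*(-1 + 6)) - 1*(-326) = 2*(6*(-1 + 6)) - 1*(-326) = 2*(6*5) + 326 = 2*30 + 326 = 60 + 326 = 386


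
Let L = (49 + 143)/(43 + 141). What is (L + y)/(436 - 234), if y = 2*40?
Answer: 932/2323 ≈ 0.40121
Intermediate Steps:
y = 80
L = 24/23 (L = 192/184 = 192*(1/184) = 24/23 ≈ 1.0435)
(L + y)/(436 - 234) = (24/23 + 80)/(436 - 234) = (1864/23)/202 = (1864/23)*(1/202) = 932/2323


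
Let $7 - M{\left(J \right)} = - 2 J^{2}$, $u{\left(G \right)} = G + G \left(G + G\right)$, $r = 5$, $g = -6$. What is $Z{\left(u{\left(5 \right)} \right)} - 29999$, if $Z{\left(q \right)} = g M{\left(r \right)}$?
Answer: $-30341$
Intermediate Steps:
$u{\left(G \right)} = G + 2 G^{2}$ ($u{\left(G \right)} = G + G 2 G = G + 2 G^{2}$)
$M{\left(J \right)} = 7 + 2 J^{2}$ ($M{\left(J \right)} = 7 - - 2 J^{2} = 7 + 2 J^{2}$)
$Z{\left(q \right)} = -342$ ($Z{\left(q \right)} = - 6 \left(7 + 2 \cdot 5^{2}\right) = - 6 \left(7 + 2 \cdot 25\right) = - 6 \left(7 + 50\right) = \left(-6\right) 57 = -342$)
$Z{\left(u{\left(5 \right)} \right)} - 29999 = -342 - 29999 = -30341$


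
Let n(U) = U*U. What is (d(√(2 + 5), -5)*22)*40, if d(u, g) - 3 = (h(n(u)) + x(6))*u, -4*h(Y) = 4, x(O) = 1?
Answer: 2640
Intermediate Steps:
n(U) = U²
h(Y) = -1 (h(Y) = -¼*4 = -1)
d(u, g) = 3 (d(u, g) = 3 + (-1 + 1)*u = 3 + 0*u = 3 + 0 = 3)
(d(√(2 + 5), -5)*22)*40 = (3*22)*40 = 66*40 = 2640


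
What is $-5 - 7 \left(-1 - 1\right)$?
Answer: $9$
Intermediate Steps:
$-5 - 7 \left(-1 - 1\right) = -5 - -14 = -5 + 14 = 9$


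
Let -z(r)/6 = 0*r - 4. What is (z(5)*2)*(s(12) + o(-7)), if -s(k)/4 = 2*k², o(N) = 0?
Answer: -55296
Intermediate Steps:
z(r) = 24 (z(r) = -6*(0*r - 4) = -6*(0 - 4) = -6*(-4) = 24)
s(k) = -8*k²
(z(5)*2)*(s(12) + o(-7)) = (24*2)*(-8*12² + 0) = 48*(-8*144 + 0) = 48*(-1152 + 0) = 48*(-1152) = -55296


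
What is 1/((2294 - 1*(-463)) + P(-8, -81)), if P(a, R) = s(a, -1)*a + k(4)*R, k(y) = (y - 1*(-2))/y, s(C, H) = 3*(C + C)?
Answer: 2/6039 ≈ 0.00033118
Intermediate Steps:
s(C, H) = 6*C (s(C, H) = 3*(2*C) = 6*C)
k(y) = (2 + y)/y (k(y) = (y + 2)/y = (2 + y)/y)
P(a, R) = 6*a² + 3*R/2 (P(a, R) = (6*a)*a + ((2 + 4)/4)*R = 6*a² + ((¼)*6)*R = 6*a² + 3*R/2)
1/((2294 - 1*(-463)) + P(-8, -81)) = 1/((2294 - 1*(-463)) + (6*(-8)² + (3/2)*(-81))) = 1/((2294 + 463) + (6*64 - 243/2)) = 1/(2757 + (384 - 243/2)) = 1/(2757 + 525/2) = 1/(6039/2) = 2/6039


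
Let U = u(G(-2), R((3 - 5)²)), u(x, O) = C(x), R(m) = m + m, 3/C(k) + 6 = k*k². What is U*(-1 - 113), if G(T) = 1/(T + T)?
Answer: 21888/385 ≈ 56.852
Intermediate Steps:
G(T) = 1/(2*T)
C(k) = 3/(-6 + k³) (C(k) = 3/(-6 + k*k²) = 3/(-6 + k³))
R(m) = 2*m
u(x, O) = 3/(-6 + x³)
U = -192/385 (U = 3/(-6 + ((½)/(-2))³) = 3/(-6 + ((½)*(-½))³) = 3/(-6 + (-¼)³) = 3/(-6 - 1/64) = 3/(-385/64) = 3*(-64/385) = -192/385 ≈ -0.49870)
U*(-1 - 113) = -192*(-1 - 113)/385 = -192/385*(-114) = 21888/385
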